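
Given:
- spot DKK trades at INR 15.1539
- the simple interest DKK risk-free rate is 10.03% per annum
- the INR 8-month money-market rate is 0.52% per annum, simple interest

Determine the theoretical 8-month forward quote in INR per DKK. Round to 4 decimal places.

14.2534

T = 8/12 years.
INR growth factor: 1 + 0.0052×8/12 = 1.00346667.
Growth of 1 DKK over T: 1 + 0.1003×8/12 = 1.06686667.
So F = 15.1539 × 1.00346667 / 1.06686667 = 14.253359 (INR/DKK).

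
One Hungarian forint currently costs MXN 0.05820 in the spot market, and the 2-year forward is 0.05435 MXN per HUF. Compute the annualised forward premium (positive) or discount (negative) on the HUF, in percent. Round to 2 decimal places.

T = 2 years.
Period premium: (0.05435 − 0.0582)/0.0582 = -0.0661512.
Per annum: -0.0661512 / 2 = -0.033076 = -3.31%.

-3.31%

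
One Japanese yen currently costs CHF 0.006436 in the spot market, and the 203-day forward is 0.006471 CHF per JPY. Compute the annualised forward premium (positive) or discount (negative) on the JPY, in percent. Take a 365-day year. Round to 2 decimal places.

+0.98%

T = 203/365 years.
JPY trades forward at +0.54382% vs spot over the period.
Annualise by dividing by T: 0.0054382 / (203/365) = 0.009778 → 0.98%.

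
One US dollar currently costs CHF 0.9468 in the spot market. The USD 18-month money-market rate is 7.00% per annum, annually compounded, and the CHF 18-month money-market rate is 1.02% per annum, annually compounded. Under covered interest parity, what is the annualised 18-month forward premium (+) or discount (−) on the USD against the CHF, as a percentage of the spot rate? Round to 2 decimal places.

T = 18/12 years.
No-arbitrage forward: 0.9468 × 1.0153389 / 1.1068166 = 0.8685476 CHF/USD.
(F − S)/S ÷ T = (0.8685476 − 0.9468)/0.9468/(18/12) = -0.055100 → -5.51%.

-5.51%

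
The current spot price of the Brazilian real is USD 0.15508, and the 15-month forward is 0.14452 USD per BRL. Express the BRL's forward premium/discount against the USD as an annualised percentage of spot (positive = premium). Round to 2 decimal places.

-5.45%

T = 15/12 years.
BRL trades forward at -6.80939% vs spot over the period.
×(1/T) gives -5.45% p.a.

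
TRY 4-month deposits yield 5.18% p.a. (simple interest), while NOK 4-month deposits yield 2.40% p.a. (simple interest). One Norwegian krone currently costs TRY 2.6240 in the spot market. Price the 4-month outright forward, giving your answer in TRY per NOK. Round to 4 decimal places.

T = 4/12 years.
Growth of 1 TRY over T: 1 + 0.0518×4/12 = 1.0172667.
Growth of 1 NOK over T: 1 + 0.0240×4/12 = 1.008000.
So F = 2.624 × 1.0172667 / 1.008000 = 2.648123 (TRY/NOK).

2.6481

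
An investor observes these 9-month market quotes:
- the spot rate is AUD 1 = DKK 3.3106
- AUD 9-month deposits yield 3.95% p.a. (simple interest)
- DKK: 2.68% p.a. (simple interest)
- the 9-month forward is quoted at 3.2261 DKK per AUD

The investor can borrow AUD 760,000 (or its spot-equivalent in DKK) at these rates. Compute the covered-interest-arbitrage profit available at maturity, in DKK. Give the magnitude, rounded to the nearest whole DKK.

T = 9/12 years.
Keep in AUD, deliver into the forward: 760,000·1.029625·3.2261 = DKK 2,524,471.64.
Swap to DKK now, deposit: 760,000·3.3106·1.020100 = DKK 2,566,628.73.
The quoted forward undervalues AUD, so borrow AUD, convert to DKK at spot, deposit the DKK at 2.68%, and buy AUD forward at 3.2261 to cover the loan.
Profit = 2,566,628.73 − 2,524,471.64 = DKK 42,157.

DKK 42,157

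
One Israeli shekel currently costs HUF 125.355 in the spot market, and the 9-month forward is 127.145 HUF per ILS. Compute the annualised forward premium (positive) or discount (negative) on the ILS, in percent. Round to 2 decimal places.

+1.90%

T = 9/12 years.
Period premium: (127.145 − 125.355)/125.355 = 0.0142794.
Annualise by dividing by T: 0.0142794 / (9/12) = 0.019039 → 1.90%.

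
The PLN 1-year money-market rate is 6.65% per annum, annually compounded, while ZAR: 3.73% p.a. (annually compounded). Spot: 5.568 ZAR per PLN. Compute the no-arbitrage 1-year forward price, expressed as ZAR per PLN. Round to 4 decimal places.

5.4156

T = 1 year.
ZAR accumulates by (1 + 0.0373)^1 = 1.037300.
PLN accumulates by (1 + 0.0665)^1 = 1.066500.
Forward (ZAR per PLN) = 5.568 × 1.037300 / 1.066500 = 5.415552.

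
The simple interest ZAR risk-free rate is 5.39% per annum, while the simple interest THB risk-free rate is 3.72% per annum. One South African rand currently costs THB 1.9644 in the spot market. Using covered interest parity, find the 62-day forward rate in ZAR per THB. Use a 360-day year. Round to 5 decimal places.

T = 62/360 years.
Growth of 1 THB over T: 1 + 0.0372×62/360 = 1.0064067.
Growth of 1 ZAR over T: 1 + 0.0539×62/360 = 1.0092828.
Forward (THB per ZAR) = 1.9644 × 1.0064067 / 1.0092828 = 1.958802.
Invert for ZAR per THB: 1 / 1.958802 = 0.51052.

0.51052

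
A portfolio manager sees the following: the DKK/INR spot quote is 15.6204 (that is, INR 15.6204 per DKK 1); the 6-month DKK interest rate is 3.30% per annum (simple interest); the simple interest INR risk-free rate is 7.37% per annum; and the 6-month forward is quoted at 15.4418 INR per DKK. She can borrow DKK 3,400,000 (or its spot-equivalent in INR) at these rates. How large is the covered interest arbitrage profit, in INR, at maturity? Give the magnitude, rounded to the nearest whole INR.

INR 1,698,035

T = 6/12 years.
Route A — deposit DKK, sell forward: 3,400,000 × 1.016500 × 15.4418 = INR 53,368,404.98.
Route B — convert at spot, deposit INR: 3,400,000 × 15.6204 × 1.036850 = INR 55,066,439.92.
The quoted forward undervalues DKK, so borrow DKK, convert to INR at spot, deposit the INR at 7.37%, and buy DKK forward at 15.4418 to cover the loan.
Profit = 55,066,439.92 − 53,368,404.98 = INR 1,698,035.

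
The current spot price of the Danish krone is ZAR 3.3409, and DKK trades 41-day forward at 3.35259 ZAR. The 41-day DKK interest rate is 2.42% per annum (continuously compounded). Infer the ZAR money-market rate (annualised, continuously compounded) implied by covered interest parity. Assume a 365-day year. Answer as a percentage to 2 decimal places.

5.53%

T = 41/365 years.
By CIP, F/S equals the ZAR-to-DKK growth ratio: 3.35259/3.3409 = 1.0034991.
DKK growth factor: e^(0.0242×41/365) = 1.0027221.
That pins the ZAR growth at 1.0062307.
Take logs: ln 1.0062307 / (41/365) = 0.055296, so 5.53%.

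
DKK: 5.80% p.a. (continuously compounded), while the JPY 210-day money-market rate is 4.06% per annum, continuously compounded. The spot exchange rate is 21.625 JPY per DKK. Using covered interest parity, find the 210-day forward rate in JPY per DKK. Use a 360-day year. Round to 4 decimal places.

T = 210/360 years.
JPY growth factor: e^(0.0406×210/360) = 1.02396601.
DKK accumulates by e^(0.0580×210/360) = 1.03441219.
Forward (JPY per DKK) = 21.625 × 1.02396601 / 1.03441219 = 21.406616.

21.4066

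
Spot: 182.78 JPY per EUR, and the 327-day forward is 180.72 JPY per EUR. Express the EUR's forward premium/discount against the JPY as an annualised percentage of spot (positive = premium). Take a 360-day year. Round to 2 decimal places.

-1.24%

T = 327/360 years.
EUR trades forward at -1.12704% vs spot over the period.
Per annum: -0.0112704 / (327/360) = -0.012408 = -1.24%.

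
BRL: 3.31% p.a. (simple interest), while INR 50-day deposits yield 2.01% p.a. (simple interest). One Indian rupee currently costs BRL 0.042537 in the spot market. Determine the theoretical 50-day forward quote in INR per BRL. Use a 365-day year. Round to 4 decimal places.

T = 50/365 years.
Growth of 1 BRL over T: 1 + 0.0331×50/365 = 1.00453425.
INR growth factor: 1 + 0.0201×50/365 = 1.00275342.
Forward (BRL per INR) = 0.042537 × 1.00453425 / 1.00275342 = 0.042612543.
Quoted the other way: 1/0.042612543 = 23.4673 INR per BRL.

23.4673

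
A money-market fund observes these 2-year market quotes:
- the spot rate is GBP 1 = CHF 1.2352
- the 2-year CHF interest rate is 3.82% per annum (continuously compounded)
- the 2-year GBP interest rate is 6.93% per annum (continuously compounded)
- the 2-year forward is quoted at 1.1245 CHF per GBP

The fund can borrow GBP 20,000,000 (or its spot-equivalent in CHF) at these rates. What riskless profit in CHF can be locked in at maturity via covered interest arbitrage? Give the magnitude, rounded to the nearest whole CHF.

CHF 831,890

T = 2 years.
Invest the GBP and cover forward: 20,000,000 × 1.1486645423 × 1.1245 = CHF 25,833,465.56.
Convert at spot and invest in CHF: 20,000,000 × 1.2352 × 1.0793942455 = CHF 26,665,355.44.
The quoted forward undervalues GBP, so borrow GBP, convert to CHF at spot, deposit the CHF at 3.82%, and buy GBP forward at 1.1245 to cover the loan.
The gap between the two covered legs is CHF 831,890.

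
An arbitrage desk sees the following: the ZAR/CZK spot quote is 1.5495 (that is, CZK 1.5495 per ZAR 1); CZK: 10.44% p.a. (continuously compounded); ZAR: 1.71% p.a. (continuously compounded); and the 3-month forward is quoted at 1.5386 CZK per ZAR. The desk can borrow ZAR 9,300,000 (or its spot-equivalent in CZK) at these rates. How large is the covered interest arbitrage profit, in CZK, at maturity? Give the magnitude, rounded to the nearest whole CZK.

T = 3/12 years.
Route A — deposit ZAR, sell forward: 9,300,000 × 1.0042841508 × 1.5386 = CZK 14,370,281.83.
Route B — convert at spot, deposit CZK: 9,300,000 × 1.5495 × 1.0264435877 = CZK 14,791,411.35.
The quoted forward undervalues ZAR, so borrow ZAR, convert to CZK at spot, deposit the CZK at 10.44%, and buy ZAR forward at 1.5386 to cover the loan.
Profit = 14,791,411.35 − 14,370,281.83 = CZK 421,130.

CZK 421,130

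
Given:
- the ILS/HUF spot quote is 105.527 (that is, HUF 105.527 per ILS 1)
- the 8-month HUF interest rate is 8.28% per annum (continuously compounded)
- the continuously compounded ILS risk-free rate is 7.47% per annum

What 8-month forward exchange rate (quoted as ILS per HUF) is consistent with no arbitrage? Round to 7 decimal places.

0.0094252

T = 8/12 years.
HUF growth factor: e^(0.0828×8/12) = 1.0567519.
ILS growth factor: e^(0.0747×8/12) = 1.0510609.
So F = 105.527 × 1.0567519 / 1.0510609 = 106.0984 (HUF/ILS).
Invert for ILS per HUF: 1 / 106.0984 = 0.0094252.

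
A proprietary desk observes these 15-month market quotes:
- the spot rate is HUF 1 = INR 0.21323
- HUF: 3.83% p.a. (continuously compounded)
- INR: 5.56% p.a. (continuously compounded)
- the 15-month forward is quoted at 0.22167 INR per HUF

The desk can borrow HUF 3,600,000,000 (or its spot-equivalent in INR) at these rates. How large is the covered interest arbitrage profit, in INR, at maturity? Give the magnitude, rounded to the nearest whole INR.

INR 14,270,354

T = 15/12 years.
Keep in HUF, deliver into the forward: 3,600,000,000·1.04903951719·0.22167 = INR 837,146,123.19.
Swap to INR now, deposit: 3,600,000,000·0.21323·1.0719720612 = INR 822,875,769.39.
The quoted forward overvalues HUF, so borrow INR, buy HUF at spot, deposit the HUF at 3.83%, and sell the proceeds forward at 0.22167.
Arbitrage profit = |837,146,123.19 − 822,875,769.39| = INR 14,270,354.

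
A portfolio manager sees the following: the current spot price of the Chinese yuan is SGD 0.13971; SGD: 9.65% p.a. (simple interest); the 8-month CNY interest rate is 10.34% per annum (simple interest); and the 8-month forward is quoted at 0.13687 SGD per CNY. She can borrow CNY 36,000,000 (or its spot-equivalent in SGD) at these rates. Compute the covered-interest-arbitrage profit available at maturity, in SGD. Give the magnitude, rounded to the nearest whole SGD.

SGD 86,152

T = 8/12 years.
Route A — deposit CNY, sell forward: 36,000,000 × 1.068933333 × 0.13687 = SGD 5,266,976.59.
Route B — convert at spot, deposit SGD: 36,000,000 × 0.13971 × 1.064333333 = SGD 5,353,128.36.
The quoted forward undervalues CNY, so borrow CNY, convert to SGD at spot, deposit the SGD at 9.65%, and buy CNY forward at 0.13687 to cover the loan.
The gap between the two covered legs is SGD 86,152.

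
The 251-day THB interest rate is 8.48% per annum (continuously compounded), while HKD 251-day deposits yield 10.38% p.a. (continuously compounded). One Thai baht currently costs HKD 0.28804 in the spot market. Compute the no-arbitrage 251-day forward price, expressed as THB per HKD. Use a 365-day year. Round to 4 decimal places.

T = 251/365 years.
HKD accumulates by e^(0.1038×251/365) = 1.0739896.
THB accumulates by e^(0.0848×251/365) = 1.0600484.
CIP: F = S · (grow HKD)/(grow THB) = 0.28804 × 1.0739896/1.0600484 = 0.2918282 HKD per THB.
Quoted the other way: 1/0.2918282 = 3.4267 THB per HKD.

3.4267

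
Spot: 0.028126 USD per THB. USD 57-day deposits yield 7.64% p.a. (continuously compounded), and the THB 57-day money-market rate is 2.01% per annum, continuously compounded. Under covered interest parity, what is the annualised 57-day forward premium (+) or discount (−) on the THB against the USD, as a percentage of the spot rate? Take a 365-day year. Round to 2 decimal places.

T = 57/365 years.
F = S · g_USD/g_THB = 0.028126 × 1.0120024/1.0031438 = 0.028374376.
(F − S)/S ÷ T = (0.028374376 − 0.028126)/0.028126/(57/365) = 0.056548 → 5.65%.

+5.65%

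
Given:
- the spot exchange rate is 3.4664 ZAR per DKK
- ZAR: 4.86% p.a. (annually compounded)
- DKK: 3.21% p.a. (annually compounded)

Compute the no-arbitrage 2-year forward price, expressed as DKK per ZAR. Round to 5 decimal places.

T = 2 years.
ZAR growth factor: (1 + 0.0486)^2 = 1.099562.
DKK growth factor: (1 + 0.0321)^2 = 1.0652304.
CIP: F = S · (grow ZAR)/(grow DKK) = 3.4664 × 1.099562/1.0652304 = 3.578120 ZAR per DKK.
Quoted the other way: 1/3.578120 = 0.27948 DKK per ZAR.

0.27948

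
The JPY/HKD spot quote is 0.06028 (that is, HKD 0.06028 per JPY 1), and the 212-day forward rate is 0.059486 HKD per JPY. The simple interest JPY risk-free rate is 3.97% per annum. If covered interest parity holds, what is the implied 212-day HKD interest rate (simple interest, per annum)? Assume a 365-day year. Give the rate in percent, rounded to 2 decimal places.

1.65%

T = 212/365 years.
By CIP, F/S equals the HKD-to-JPY growth ratio: 0.059486/0.06028 = 0.9868281.
The JPY side grows by 1 + 0.0397×212/365 = 1.0230586.
Hence g_HKD = 1.009583.
(1.009583 − 1)/T = 0.016499, i.e. 1.65%.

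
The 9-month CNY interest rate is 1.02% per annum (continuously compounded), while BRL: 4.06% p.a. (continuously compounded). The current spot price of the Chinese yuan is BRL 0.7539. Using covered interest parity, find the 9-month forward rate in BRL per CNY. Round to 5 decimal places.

T = 9/12 years.
Growth of 1 BRL over T: e^(0.0406×9/12) = 1.0309183.
CNY accumulates by e^(0.0102×9/12) = 1.0076793.
So F = 0.7539 × 1.0309183 / 1.0076793 = 0.7712864 (BRL/CNY).

0.77129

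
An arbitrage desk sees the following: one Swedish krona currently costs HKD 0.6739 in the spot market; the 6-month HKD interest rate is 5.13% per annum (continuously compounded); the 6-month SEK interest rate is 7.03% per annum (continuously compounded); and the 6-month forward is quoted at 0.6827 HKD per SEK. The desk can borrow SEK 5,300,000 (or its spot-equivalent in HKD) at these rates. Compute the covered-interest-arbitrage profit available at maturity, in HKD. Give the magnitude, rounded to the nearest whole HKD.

T = 6/12 years.
Keep in SEK, deliver into the forward: 5,300,000·1.035775063·0.6827 = HKD 3,747,755.27.
Swap to HKD now, deposit: 5,300,000·0.6739·1.025981792 = HKD 3,664,468.39.
The quoted forward overvalues SEK, so borrow HKD, buy SEK at spot, deposit the SEK at 7.03%, and sell the proceeds forward at 0.6827.
Profit = 3,747,755.27 − 3,664,468.39 = HKD 83,287.

HKD 83,287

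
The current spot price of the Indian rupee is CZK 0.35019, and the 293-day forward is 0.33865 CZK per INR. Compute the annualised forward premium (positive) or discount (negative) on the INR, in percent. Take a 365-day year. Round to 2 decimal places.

-4.11%

T = 293/365 years.
INR trades forward at -3.29535% vs spot over the period.
Annualise by dividing by T: -0.0329535 / (293/365) = -0.041051 → -4.11%.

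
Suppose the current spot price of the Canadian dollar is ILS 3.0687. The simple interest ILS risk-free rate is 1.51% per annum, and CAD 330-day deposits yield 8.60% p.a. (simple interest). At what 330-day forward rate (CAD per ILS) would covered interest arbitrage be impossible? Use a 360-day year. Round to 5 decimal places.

0.34676

T = 330/360 years.
ILS growth factor: 1 + 0.0151×330/360 = 1.0138417.
Growth of 1 CAD over T: 1 + 0.0860×330/360 = 1.0788333.
So F = 3.0687 × 1.0138417 / 1.0788333 = 2.883834 (ILS/CAD).
Invert for CAD per ILS: 1 / 2.883834 = 0.34676.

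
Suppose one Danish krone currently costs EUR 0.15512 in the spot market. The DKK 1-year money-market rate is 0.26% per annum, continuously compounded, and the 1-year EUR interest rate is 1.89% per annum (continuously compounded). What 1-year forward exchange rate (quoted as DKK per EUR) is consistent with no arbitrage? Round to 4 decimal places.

6.3424

T = 1 year.
EUR accumulates by e^(0.0189×1) = 1.0190797.
DKK accumulates by e^(0.0026×1) = 1.0026034.
Forward (EUR per DKK) = 0.15512 × 1.0190797 / 1.0026034 = 0.1576692.
Quoted the other way: 1/0.1576692 = 6.3424 DKK per EUR.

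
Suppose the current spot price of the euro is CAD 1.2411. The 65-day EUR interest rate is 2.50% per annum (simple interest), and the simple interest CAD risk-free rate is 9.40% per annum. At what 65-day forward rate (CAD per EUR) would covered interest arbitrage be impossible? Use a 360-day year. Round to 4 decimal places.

T = 65/360 years.
CAD accumulates by 1 + 0.0940×65/360 = 1.0169722.
EUR growth factor: 1 + 0.0250×65/360 = 1.0045139.
CIP: F = S · (grow CAD)/(grow EUR) = 1.2411 × 1.0169722/1.0045139 = 1.256493 CAD per EUR.

1.2565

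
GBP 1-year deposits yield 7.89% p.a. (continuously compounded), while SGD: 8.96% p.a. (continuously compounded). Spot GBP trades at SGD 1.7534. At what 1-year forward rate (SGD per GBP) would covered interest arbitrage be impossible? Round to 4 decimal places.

T = 1 year.
Growth of 1 SGD over T: e^(0.0896×1) = 1.0937367.
GBP accumulates by e^(0.0789×1) = 1.0820961.
So F = 1.7534 × 1.0937367 / 1.0820961 = 1.772262 (SGD/GBP).

1.7723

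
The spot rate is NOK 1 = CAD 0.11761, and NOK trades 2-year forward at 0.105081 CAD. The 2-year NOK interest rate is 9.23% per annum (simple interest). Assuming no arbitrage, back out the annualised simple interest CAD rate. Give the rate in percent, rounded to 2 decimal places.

T = 2 years.
By CIP, F/S equals the CAD-to-NOK growth ratio: 0.105081/0.11761 = 0.8934699.
NOK growth factor: 1 + 0.0923×2 = 1.184600.
That pins the CAD growth at 1.0584044.
r = (1.0584044 − 1)/2 = 0.029202 → 2.92%.

2.92%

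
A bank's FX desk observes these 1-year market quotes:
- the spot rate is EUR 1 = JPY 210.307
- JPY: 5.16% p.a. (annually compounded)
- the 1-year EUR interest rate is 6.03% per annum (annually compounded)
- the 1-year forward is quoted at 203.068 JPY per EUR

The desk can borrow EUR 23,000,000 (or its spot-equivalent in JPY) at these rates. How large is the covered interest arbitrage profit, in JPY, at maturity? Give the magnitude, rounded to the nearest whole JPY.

JPY 134,454,338

T = 1 year.
Route A — deposit EUR, sell forward: 23,000,000 × 1.060300 × 203.068 = JPY 4,952,199,009.20.
Route B — convert at spot, deposit JPY: 23,000,000 × 210.307 × 1.051600 = JPY 5,086,653,347.60.
The quoted forward undervalues EUR, so borrow EUR, convert to JPY at spot, deposit the JPY at 5.16%, and buy EUR forward at 203.068 to cover the loan.
Profit = 5,086,653,347.60 − 4,952,199,009.20 = JPY 134,454,338.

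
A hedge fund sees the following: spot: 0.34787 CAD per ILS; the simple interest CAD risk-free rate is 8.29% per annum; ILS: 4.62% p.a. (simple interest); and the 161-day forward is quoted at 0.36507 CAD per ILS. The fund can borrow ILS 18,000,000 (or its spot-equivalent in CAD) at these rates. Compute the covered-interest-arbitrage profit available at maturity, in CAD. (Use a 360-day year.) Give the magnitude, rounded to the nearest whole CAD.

CAD 213,224

T = 161/360 years.
Keep in ILS, deliver into the forward: 18,000,000·1.020661667·0.36507 = CAD 6,707,033.19.
Swap to CAD now, deposit: 18,000,000·0.34787·1.037074722 = CAD 6,493,809.30.
The quoted forward overvalues ILS, so borrow CAD, buy ILS at spot, deposit the ILS at 4.62%, and sell the proceeds forward at 0.36507.
Profit = 6,707,033.19 − 6,493,809.30 = CAD 213,224.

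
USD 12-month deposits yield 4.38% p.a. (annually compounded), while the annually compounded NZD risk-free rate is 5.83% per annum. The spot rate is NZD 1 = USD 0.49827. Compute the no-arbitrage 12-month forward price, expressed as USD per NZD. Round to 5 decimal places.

T = 1 year.
USD growth factor: (1 + 0.0438)^1 = 1.043800.
Growth of 1 NZD over T: (1 + 0.0583)^1 = 1.058300.
So F = 0.49827 × 1.043800 / 1.058300 = 0.4914431 (USD/NZD).

0.49144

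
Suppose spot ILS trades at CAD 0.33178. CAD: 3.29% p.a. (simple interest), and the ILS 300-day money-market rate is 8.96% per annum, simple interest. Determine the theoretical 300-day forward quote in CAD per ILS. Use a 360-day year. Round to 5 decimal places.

0.31719

T = 300/360 years.
CAD growth factor: 1 + 0.0329×300/360 = 1.0274167.
Growth of 1 ILS over T: 1 + 0.0896×300/360 = 1.0746667.
Forward (CAD per ILS) = 0.33178 × 1.0274167 / 1.0746667 = 0.3171926.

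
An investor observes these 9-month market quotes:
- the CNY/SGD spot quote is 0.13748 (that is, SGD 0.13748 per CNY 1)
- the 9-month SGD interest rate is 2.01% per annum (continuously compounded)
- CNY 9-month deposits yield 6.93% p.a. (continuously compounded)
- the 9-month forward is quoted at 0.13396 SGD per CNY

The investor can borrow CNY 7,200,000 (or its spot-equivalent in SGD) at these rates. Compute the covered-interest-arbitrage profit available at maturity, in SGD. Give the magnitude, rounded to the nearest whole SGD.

SGD 11,077

T = 9/12 years.
Invest the CNY and cover forward: 7,200,000 × 1.05334941 × 0.13396 = SGD 1,015,968.15.
Convert at spot and invest in SGD: 7,200,000 × 0.13748 × 1.0151892 = SGD 1,004,891.12.
The quoted forward overvalues CNY, so borrow SGD, buy CNY at spot, deposit the CNY at 6.93%, and sell the proceeds forward at 0.13396.
The gap between the two covered legs is SGD 11,077.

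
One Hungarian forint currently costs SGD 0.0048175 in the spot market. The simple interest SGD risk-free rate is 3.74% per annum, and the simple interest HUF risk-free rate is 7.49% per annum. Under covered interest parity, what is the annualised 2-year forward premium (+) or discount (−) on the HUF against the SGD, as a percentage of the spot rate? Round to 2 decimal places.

T = 2 years.
F = S · g_SGD/g_HUF = 0.0048175 × 1.074800/1.149800 = 0.0045032606.
Annualised premium = (F − S)/S × (1/T) = (0.0045032606 − 0.0048175)/0.0048175 ÷ 2 = -3.26%.

-3.26%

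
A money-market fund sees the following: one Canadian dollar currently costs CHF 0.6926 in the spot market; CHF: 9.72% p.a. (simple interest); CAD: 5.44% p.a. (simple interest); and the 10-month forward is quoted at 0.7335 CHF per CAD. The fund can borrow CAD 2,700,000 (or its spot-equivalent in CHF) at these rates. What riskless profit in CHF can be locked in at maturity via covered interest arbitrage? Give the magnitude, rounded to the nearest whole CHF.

T = 10/12 years.
Keep in CAD, deliver into the forward: 2,700,000·1.045333333·0.7335 = CHF 2,070,230.40.
Swap to CHF now, deposit: 2,700,000·0.6926·1.081000 = CHF 2,021,491.62.
The quoted forward overvalues CAD, so borrow CHF, buy CAD at spot, deposit the CAD at 5.44%, and sell the proceeds forward at 0.7335.
The gap between the two covered legs is CHF 48,739.

CHF 48,739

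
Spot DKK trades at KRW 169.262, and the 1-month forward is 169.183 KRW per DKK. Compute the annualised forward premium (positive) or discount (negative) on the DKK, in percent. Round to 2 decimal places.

-0.56%

T = 1/12 years.
(F − S)/S = (169.183 − 169.262)/169.262 = -0.0004667.
Annualise by dividing by T: -0.0004667 / (1/12) = -0.005600 → -0.56%.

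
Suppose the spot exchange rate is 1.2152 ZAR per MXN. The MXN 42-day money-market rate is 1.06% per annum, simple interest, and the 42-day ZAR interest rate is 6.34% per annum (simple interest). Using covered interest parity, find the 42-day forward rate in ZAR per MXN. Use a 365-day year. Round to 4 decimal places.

T = 42/365 years.
Growth of 1 ZAR over T: 1 + 0.0634×42/365 = 1.0072953.
MXN growth factor: 1 + 0.0106×42/365 = 1.0012197.
CIP: F = S · (grow ZAR)/(grow MXN) = 1.2152 × 1.0072953/1.0012197 = 1.222574 ZAR per MXN.

1.2226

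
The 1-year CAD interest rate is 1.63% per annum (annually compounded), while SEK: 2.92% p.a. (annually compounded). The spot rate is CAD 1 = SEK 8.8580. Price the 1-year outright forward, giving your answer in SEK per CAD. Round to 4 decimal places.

T = 1 year.
Growth of 1 SEK over T: (1 + 0.0292)^1 = 1.029200.
CAD growth factor: (1 + 0.0163)^1 = 1.016300.
Forward (SEK per CAD) = 8.858 × 1.029200 / 1.016300 = 8.970436.

8.9704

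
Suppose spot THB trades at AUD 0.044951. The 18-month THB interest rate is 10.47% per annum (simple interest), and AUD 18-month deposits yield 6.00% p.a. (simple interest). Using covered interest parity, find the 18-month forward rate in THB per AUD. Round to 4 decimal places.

23.6149

T = 18/12 years.
AUD accumulates by 1 + 0.0600×18/12 = 1.090000.
Growth of 1 THB over T: 1 + 0.1047×18/12 = 1.157050.
Forward (AUD per THB) = 0.044951 × 1.090000 / 1.157050 = 0.042346130.
Quoted the other way: 1/0.042346130 = 23.6149 THB per AUD.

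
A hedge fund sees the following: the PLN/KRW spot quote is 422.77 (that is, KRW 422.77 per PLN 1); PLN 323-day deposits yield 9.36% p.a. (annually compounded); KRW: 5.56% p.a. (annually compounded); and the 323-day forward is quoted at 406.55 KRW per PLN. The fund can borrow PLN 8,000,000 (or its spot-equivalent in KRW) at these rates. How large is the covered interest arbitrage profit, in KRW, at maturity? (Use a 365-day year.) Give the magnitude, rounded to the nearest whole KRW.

KRW 27,655,726

T = 323/365 years.
Keep in PLN, deliver into the forward: 8,000,000·1.082398327032·406.55 = KRW 3,520,392,318.84.
Swap to KRW now, deposit: 8,000,000·422.77·1.049047958927 = KRW 3,548,048,044.76.
The quoted forward undervalues PLN, so borrow PLN, convert to KRW at spot, deposit the KRW at 5.56%, and buy PLN forward at 406.55 to cover the loan.
Arbitrage profit = |3,520,392,318.84 − 3,548,048,044.76| = KRW 27,655,726.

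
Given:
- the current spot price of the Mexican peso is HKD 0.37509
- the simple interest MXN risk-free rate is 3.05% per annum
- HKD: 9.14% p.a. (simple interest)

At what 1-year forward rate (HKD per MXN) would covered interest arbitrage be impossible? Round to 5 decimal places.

T = 1 year.
Growth of 1 HKD over T: 1 + 0.0914×1 = 1.091400.
MXN growth factor: 1 + 0.0305×1 = 1.030500.
CIP: F = S · (grow HKD)/(grow MXN) = 0.37509 × 1.091400/1.030500 = 0.3972569 HKD per MXN.

0.39726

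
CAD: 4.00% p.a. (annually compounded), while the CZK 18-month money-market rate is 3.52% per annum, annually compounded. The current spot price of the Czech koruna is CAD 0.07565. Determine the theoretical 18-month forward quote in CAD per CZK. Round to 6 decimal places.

T = 18/12 years.
Growth of 1 CAD over T: (1 + 0.0400)^(18/12) = 1.0605961.
CZK accumulates by (1 + 0.0352)^(18/12) = 1.0532619.
So F = 0.07565 × 1.0605961 / 1.0532619 = 0.07617678 (CAD/CZK).

0.076177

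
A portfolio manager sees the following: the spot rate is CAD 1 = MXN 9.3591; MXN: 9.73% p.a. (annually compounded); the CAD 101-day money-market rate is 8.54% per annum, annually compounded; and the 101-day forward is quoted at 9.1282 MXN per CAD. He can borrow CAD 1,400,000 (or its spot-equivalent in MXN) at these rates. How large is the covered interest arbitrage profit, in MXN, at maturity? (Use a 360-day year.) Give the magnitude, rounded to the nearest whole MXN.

T = 101/360 years.
Invest the CAD and cover forward: 1,400,000 × 1.0232574633 × 9.1282 = MXN 13,076,698.29.
Convert at spot and invest in MXN: 1,400,000 × 9.3591 × 1.0263925927 = MXN 13,448,555.28.
The quoted forward undervalues CAD, so borrow CAD, convert to MXN at spot, deposit the MXN at 9.73%, and buy CAD forward at 9.1282 to cover the loan.
The gap between the two covered legs is MXN 371,857.

MXN 371,857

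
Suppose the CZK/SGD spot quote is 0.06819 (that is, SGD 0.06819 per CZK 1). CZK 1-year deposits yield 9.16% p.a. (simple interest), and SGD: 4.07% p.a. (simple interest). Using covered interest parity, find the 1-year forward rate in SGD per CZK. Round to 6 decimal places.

T = 1 year.
SGD growth factor: 1 + 0.0407×1 = 1.040700.
CZK growth factor: 1 + 0.0916×1 = 1.091600.
Forward (SGD per CZK) = 0.06819 × 1.040700 / 1.091600 = 0.06501038.

0.065010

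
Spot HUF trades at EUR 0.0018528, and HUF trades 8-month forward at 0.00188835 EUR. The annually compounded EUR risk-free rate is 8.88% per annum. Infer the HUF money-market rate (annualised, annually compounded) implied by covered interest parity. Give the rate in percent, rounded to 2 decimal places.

5.82%

T = 8/12 years.
By CIP, F/S equals the EUR-to-HUF growth ratio: 0.00188835/0.0018528 = 1.0191872.
EUR growth factor: (1 + 0.0888)^(8/12) = 1.0583567.
That pins the HUF growth at 1.0384321.
Annualise: 1.0384321^(12/8) − 1 = 0.058199 = 5.82%.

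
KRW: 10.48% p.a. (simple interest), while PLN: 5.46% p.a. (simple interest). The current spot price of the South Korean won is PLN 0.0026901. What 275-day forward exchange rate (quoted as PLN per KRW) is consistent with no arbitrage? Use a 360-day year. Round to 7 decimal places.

T = 275/360 years.
PLN growth factor: 1 + 0.0546×275/360 = 1.0417083.
Growth of 1 KRW over T: 1 + 0.1048×275/360 = 1.0800556.
Forward (PLN per KRW) = 0.0026901 × 1.0417083 / 1.0800556 = 0.002594588.

0.0025946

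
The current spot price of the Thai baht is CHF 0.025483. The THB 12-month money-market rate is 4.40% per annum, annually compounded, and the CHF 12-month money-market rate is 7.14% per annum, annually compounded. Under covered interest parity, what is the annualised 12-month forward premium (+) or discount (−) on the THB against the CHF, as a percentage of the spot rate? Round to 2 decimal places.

+2.62%

T = 1 year.
F = S · g_CHF/g_THB = 0.025483 × 1.071400/1.044000 = 0.026151807.
(F − S)/S ÷ T = (0.026151807 − 0.025483)/0.025483/1 = 0.026245 → 2.62%.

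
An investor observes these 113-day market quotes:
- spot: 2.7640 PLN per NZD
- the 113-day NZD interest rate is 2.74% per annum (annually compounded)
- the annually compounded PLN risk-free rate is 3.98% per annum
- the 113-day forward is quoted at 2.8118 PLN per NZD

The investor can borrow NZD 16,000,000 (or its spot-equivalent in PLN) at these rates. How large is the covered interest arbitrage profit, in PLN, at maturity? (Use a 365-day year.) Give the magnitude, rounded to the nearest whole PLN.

T = 113/365 years.
Keep in NZD, deliver into the forward: 16,000,000·1.008403721·2.8118 = PLN 45,366,873.32.
Swap to PLN now, deposit: 16,000,000·2.7640·1.0121560523 = PLN 44,761,589.26.
The quoted forward overvalues NZD, so borrow PLN, buy NZD at spot, deposit the NZD at 2.74%, and sell the proceeds forward at 2.8118.
Profit = 45,366,873.32 − 44,761,589.26 = PLN 605,284.

PLN 605,284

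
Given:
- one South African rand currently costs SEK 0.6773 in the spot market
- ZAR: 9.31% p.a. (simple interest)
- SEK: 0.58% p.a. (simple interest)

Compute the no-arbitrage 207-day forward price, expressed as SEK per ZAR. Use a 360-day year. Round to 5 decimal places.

T = 207/360 years.
SEK accumulates by 1 + 0.0058×207/360 = 1.003335.
Growth of 1 ZAR over T: 1 + 0.0931×207/360 = 1.0535325.
So F = 0.6773 × 1.003335 / 1.0535325 = 0.6450288 (SEK/ZAR).

0.64503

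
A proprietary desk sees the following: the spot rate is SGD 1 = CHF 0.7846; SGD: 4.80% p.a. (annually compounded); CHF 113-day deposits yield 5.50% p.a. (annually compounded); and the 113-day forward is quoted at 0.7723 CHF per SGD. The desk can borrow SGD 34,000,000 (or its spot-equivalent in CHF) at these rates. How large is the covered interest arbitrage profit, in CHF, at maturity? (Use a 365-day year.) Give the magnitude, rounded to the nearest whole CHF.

CHF 480,155

T = 113/365 years.
Invest the SGD and cover forward: 34,000,000 × 1.0146204934 × 0.7723 = CHF 26,642,107.84.
Convert at spot and invest in CHF: 34,000,000 × 0.7846 × 1.0167137727 = CHF 27,122,263.29.
The quoted forward undervalues SGD, so borrow SGD, convert to CHF at spot, deposit the CHF at 5.50%, and buy SGD forward at 0.7723 to cover the loan.
The gap between the two covered legs is CHF 480,155.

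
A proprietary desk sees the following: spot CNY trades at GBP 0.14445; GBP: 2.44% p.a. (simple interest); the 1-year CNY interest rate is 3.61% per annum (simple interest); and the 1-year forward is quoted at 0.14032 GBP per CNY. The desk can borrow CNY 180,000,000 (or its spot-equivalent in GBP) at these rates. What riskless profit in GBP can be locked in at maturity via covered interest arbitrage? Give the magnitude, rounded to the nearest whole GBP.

T = 1 year.
Route A — deposit CNY, sell forward: 180,000,000 × 1.036100 × 0.14032 = GBP 26,169,399.36.
Route B — convert at spot, deposit GBP: 180,000,000 × 0.14445 × 1.024400 = GBP 26,635,424.40.
The quoted forward undervalues CNY, so borrow CNY, convert to GBP at spot, deposit the GBP at 2.44%, and buy CNY forward at 0.14032 to cover the loan.
The gap between the two covered legs is GBP 466,025.

GBP 466,025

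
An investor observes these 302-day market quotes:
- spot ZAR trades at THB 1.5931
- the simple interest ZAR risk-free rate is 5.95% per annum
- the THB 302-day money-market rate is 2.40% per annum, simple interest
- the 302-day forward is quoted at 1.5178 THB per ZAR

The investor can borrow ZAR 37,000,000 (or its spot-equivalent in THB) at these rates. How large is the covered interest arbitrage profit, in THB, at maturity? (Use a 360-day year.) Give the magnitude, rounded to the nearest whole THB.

T = 302/360 years.
Keep in ZAR, deliver into the forward: 37,000,000·1.0499138889·1.5178 = THB 58,961,694.12.
Swap to THB now, deposit: 37,000,000·1.5931·1.0201333333 = THB 60,131,453.29.
The quoted forward undervalues ZAR, so borrow ZAR, convert to THB at spot, deposit the THB at 2.40%, and buy ZAR forward at 1.5178 to cover the loan.
The gap between the two covered legs is THB 1,169,759.

THB 1,169,759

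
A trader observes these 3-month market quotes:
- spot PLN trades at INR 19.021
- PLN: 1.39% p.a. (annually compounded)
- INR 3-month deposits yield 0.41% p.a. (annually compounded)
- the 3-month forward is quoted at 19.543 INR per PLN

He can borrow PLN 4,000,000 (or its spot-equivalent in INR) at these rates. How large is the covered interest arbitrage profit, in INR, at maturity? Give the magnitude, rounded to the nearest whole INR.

INR 2,280,377

T = 3/12 years.
Keep in PLN, deliver into the forward: 4,000,000·1.003457032·19.543 = INR 78,442,243.11.
Swap to INR now, deposit: 4,000,000·19.021·1.0010234278 = INR 76,161,866.48.
The quoted forward overvalues PLN, so borrow INR, buy PLN at spot, deposit the PLN at 1.39%, and sell the proceeds forward at 19.543.
The gap between the two covered legs is INR 2,280,377.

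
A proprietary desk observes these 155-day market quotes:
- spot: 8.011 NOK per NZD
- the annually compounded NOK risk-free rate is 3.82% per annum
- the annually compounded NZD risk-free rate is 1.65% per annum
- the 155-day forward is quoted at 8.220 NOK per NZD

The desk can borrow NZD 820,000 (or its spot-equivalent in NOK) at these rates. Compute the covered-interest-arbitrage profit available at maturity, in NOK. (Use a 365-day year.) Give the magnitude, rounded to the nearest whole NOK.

NOK 112,973

T = 155/365 years.
Keep in NZD, deliver into the forward: 820,000·1.006973876·8.220 = NOK 6,787,406.71.
Swap to NOK now, deposit: 820,000·8.011·1.016047145 = NOK 6,674,434.02.
The quoted forward overvalues NZD, so borrow NOK, buy NZD at spot, deposit the NZD at 1.65%, and sell the proceeds forward at 8.220.
Profit = 6,787,406.71 − 6,674,434.02 = NOK 112,973.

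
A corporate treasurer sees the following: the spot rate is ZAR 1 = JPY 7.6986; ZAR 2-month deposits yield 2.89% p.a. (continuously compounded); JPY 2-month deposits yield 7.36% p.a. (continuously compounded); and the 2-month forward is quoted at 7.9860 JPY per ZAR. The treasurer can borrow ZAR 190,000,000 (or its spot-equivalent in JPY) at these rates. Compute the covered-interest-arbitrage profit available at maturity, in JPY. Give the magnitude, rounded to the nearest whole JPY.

T = 2/12 years.
Keep in ZAR, deliver into the forward: 190,000,000·1.004828285453·7.9860 = JPY 1,524,666,150.65.
Swap to JPY now, deposit: 190,000,000·7.6986·1.012342210798 = JPY 1,480,787,371.37.
The quoted forward overvalues ZAR, so borrow JPY, buy ZAR at spot, deposit the ZAR at 2.89%, and sell the proceeds forward at 7.9860.
The gap between the two covered legs is JPY 43,878,779.

JPY 43,878,779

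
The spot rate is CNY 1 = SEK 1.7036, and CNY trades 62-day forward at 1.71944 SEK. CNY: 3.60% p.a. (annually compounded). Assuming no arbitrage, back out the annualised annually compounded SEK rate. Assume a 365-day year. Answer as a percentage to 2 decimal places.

9.40%

T = 62/365 years.
F/S = 1.71944/1.7036 = 1.0092980 = (growth of SEK) / (growth of CNY).
CNY growth factor: (1 + 0.0360)^(62/365) = 1.0060257.
Hence g_SEK = 1.0153797.
Annualise: 1.0153797^(365/62) − 1 = 0.094013 = 9.40%.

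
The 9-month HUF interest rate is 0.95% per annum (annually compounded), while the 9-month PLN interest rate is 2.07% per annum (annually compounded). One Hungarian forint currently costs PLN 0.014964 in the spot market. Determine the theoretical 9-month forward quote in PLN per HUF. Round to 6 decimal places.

T = 9/12 years.
Growth of 1 PLN over T: (1 + 0.0207)^(9/12) = 1.0154852.
Growth of 1 HUF over T: (1 + 0.0095)^(9/12) = 1.0071166.
So F = 0.014964 × 1.0154852 / 1.0071166 = 0.01508834 (PLN/HUF).

0.015088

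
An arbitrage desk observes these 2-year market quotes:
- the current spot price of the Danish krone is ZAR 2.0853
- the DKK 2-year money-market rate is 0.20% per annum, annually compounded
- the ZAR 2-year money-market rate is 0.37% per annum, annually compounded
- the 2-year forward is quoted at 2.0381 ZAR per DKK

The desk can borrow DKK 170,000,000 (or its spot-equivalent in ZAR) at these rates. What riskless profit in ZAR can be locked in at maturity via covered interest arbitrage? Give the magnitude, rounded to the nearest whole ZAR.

T = 2 years.
Invest the DKK and cover forward: 170,000,000 × 1.004004 × 2.0381 = ZAR 347,864,293.91.
Convert at spot and invest in ZAR: 170,000,000 × 2.0853 × 1.00741369 = ZAR 357,129,160.52.
The quoted forward undervalues DKK, so borrow DKK, convert to ZAR at spot, deposit the ZAR at 0.37%, and buy DKK forward at 2.0381 to cover the loan.
Profit = 357,129,160.52 − 347,864,293.91 = ZAR 9,264,867.

ZAR 9,264,867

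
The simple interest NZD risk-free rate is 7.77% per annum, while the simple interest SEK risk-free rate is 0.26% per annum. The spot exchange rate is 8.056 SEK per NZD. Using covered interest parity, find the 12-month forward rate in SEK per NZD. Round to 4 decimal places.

T = 1 year.
Growth of 1 SEK over T: 1 + 0.0026×1 = 1.002600.
Growth of 1 NZD over T: 1 + 0.0777×1 = 1.077700.
CIP: F = S · (grow SEK)/(grow NZD) = 8.056 × 1.002600/1.077700 = 7.494614 SEK per NZD.

7.4946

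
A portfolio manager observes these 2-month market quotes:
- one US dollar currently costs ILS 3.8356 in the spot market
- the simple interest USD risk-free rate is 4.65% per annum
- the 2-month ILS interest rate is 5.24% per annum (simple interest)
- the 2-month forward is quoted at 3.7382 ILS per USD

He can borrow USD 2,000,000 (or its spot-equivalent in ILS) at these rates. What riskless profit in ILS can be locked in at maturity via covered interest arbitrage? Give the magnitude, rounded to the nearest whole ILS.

ILS 203,853

T = 2/12 years.
Invest the USD and cover forward: 2,000,000 × 1.007750 × 3.7382 = ILS 7,534,342.10.
Convert at spot and invest in ILS: 2,000,000 × 3.8356 × 1.008733333 = ILS 7,738,195.14.
The quoted forward undervalues USD, so borrow USD, convert to ILS at spot, deposit the ILS at 5.24%, and buy USD forward at 3.7382 to cover the loan.
The gap between the two covered legs is ILS 203,853.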